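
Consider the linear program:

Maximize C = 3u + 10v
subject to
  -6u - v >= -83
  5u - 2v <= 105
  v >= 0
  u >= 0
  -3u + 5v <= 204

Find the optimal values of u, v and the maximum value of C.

Feasible corners and C = 3u + 10v:
  (83/6, 0) → C = 83/2
  (211/33, 491/11) → C = 5121/11
  (0, 0) → C = 0
  (0, 204/5) → C = 408

u = 211/33, v = 491/11, maximum C = 5121/11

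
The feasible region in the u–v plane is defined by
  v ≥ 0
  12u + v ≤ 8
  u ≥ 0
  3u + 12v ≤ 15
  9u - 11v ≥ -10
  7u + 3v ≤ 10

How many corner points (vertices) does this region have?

The feasible vertices (each the meet of two boundaries and inside every other half-plane) are:
  (2/3, 0)
  (0, 0)
  (27/47, 52/47)
  (0, 10/11)
  (15/47, 55/47)

5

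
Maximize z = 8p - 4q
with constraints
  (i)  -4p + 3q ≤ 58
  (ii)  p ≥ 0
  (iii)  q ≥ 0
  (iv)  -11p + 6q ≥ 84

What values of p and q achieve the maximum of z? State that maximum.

p = 32/3, q = 302/9, maximum z = -440/9

Corner points and z = 8p - 4q:
  (0, 58/3) → z = -232/3
  (32/3, 302/9) → z = -440/9
  (0, 14) → z = -56

The optimum lies where -4p + 3q = 58 and -11p + 6q = 84.
Solving simultaneously gives p = 32/3, q = 302/9.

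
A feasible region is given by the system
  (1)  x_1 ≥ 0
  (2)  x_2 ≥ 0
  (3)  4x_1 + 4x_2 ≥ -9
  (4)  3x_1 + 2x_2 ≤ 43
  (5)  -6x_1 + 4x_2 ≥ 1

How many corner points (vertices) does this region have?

3

The feasible vertices (each the meet of two boundaries and inside every other half-plane) are:
  (0, 43/2)
  (0, 1/4)
  (85/12, 87/8)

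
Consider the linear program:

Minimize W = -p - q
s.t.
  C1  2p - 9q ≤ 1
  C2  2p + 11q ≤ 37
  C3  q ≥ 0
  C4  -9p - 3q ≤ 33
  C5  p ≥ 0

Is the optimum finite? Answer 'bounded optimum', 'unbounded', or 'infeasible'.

Corner points and W = -p - q:
  (43/5, 9/5) → W = -52/5
  (1/2, 0) → W = -1/2
  (0, 37/11) → W = -37/11
  (0, 0) → W = 0
The feasible region has finitely many vertices and no improving ray; the minimum is -52/5 at (43/5, 9/5).

bounded optimum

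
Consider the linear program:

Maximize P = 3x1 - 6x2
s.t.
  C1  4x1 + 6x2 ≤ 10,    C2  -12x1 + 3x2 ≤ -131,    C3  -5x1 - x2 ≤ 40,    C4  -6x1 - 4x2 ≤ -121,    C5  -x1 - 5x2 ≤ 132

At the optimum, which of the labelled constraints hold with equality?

C1 and C5

Vertices and P = 3x1 - 6x2:
  (343/10, -106/5) → P = 2301/10
  (421/7, -269/7) → P = 411
  (1133/26, -913/26) → P = 8877/26

The maximum is at (421/7, -269/7). Substituting into each constraint, equality holds for C1 and C5; the remaining constraints have slack.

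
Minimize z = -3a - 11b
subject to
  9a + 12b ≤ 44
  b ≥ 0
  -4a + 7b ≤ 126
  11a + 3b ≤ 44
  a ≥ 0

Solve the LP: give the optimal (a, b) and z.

a = 0, b = 11/3, minimum z = -121/3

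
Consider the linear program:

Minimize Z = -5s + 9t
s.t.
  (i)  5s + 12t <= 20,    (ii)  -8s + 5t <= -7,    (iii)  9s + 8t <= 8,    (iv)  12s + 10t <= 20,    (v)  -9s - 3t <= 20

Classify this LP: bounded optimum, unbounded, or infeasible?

unbounded

From the feasible point (96/109, 1/109), moving in the direction (10, -12) keeps every constraint satisfied while Z decreases without bound.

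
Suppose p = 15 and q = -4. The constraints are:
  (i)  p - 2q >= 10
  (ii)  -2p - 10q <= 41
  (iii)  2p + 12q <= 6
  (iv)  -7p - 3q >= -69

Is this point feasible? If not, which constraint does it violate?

not feasible — violates (iv)

Constraint (iv): -7p - 3q = -93, which is not ≥ -69. All other constraints are satisfied.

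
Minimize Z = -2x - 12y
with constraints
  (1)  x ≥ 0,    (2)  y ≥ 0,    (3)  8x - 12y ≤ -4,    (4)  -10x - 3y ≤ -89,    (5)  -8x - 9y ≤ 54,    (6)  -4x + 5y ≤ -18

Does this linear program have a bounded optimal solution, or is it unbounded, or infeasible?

From the feasible point (59/2, 20), moving in the direction (5, 4) keeps every constraint satisfied while Z decreases without bound.

unbounded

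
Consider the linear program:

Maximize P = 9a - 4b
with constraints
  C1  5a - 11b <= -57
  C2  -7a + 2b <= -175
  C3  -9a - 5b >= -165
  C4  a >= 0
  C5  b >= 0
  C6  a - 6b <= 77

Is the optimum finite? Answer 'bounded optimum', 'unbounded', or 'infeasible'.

infeasible

The boundaries 5a - 11b = -57 and -7a + 2b = -175 meet at (2039/67, 1274/67), but that point violates -9a - 5b ≥ -165. Every candidate vertex is excluded by some other constraint, so the feasible region is empty.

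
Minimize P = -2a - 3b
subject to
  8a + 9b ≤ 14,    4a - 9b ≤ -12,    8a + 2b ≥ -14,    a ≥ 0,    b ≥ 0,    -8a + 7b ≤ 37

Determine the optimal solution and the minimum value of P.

a = 0, b = 14/9, minimum P = -14/3

Extreme points and P = -2a - 3b:
  (1/6, 38/27) → P = -41/9
  (0, 14/9) → P = -14/3
  (0, 4/3) → P = -4

The binding constraints are 8a + 9b = 14 and a = 0.
Solving simultaneously gives a = 0, b = 14/9.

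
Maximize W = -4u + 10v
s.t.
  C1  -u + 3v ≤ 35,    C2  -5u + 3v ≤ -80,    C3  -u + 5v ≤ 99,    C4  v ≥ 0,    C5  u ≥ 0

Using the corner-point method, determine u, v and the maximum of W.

Corner points and W = -4u + 10v:
  (115/4, 85/4) → W = 195/2
  (61, 32) → W = 76
  (16, 0) → W = -64
The feasible region is unbounded (it extends along (5, 1), (1, 0)), but W strictly decreases along every unbounded feasible direction, so there is no improving ray and the maximum is attained at a vertex.

u = 115/4, v = 85/4, maximum W = 195/2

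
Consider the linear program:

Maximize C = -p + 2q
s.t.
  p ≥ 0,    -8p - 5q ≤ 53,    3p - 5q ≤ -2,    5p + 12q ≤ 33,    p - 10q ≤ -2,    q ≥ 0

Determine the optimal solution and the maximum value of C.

p = 0, q = 11/4, maximum C = 11/2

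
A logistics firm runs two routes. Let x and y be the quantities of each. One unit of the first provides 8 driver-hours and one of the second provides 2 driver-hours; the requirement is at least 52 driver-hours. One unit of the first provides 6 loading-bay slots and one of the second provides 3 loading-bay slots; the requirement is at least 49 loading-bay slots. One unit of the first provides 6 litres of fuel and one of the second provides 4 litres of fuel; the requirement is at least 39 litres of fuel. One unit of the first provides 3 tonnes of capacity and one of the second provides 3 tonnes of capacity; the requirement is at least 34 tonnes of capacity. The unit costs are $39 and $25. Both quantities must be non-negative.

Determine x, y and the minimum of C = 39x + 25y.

Extreme points and C = 39x + 25y:
  (0, 26) → C = 650
  (34/3, 0) → C = 442
  (29/6, 20/3) → C = 2131/6
  (5, 19/3) → C = 1060/3
The feasible region is unbounded (it extends along (0, 1), (1, 0)), but C strictly increases along every unbounded feasible direction, so there is no improving ray and the minimum is attained at a vertex.

At the optimal vertex, 6x + 3y = 49 and 3x + 3y = 34.
Solving simultaneously gives x = 5, y = 19/3.

x = 5, y = 19/3, minimum C = 1060/3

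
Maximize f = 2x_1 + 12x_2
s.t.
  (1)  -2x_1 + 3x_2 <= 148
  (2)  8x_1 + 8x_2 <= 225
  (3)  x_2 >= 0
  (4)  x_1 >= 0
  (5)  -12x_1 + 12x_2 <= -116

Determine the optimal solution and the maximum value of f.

x_1 = 907/48, x_2 = 443/48, maximum f = 3565/24

Feasible corners and f = 2x_1 + 12x_2:
  (225/8, 0) → f = 225/4
  (907/48, 443/48) → f = 3565/24
  (29/3, 0) → f = 58/3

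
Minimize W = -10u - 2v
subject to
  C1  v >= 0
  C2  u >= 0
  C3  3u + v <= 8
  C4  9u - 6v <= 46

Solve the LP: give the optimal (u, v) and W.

u = 8/3, v = 0, minimum W = -80/3

Extreme points and W = -10u - 2v:
  (0, 0) → W = 0
  (8/3, 0) → W = -80/3
  (0, 8) → W = -16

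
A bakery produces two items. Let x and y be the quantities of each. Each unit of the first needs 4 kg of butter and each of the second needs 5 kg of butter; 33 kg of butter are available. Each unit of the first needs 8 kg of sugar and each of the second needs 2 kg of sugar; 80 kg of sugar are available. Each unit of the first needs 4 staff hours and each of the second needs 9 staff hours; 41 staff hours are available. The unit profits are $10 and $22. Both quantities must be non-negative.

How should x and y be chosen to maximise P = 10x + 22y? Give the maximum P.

Extreme points and P = 10x + 22y:
  (0, 0) → P = 0
  (0, 41/9) → P = 902/9
  (33/4, 0) → P = 165/2
  (23/4, 2) → P = 203/2

x = 23/4, y = 2, maximum P = 203/2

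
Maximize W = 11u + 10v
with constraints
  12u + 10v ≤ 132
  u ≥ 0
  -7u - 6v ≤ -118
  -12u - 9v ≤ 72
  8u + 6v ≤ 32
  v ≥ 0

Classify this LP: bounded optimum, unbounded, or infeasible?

The boundaries u = 0 and 8u + 6v = 32 meet at (0, 16/3), but that point violates -7u - 6v ≤ -118. Every candidate vertex is excluded by some other constraint, so the feasible region is empty.

infeasible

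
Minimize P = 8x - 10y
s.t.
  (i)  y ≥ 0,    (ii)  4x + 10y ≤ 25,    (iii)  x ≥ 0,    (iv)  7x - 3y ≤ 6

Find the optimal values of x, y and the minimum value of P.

x = 0, y = 5/2, minimum P = -25

Feasible corners and P = 8x - 10y:
  (0, 0) → P = 0
  (6/7, 0) → P = 48/7
  (0, 5/2) → P = -25
  (135/82, 151/82) → P = -215/41

The optimum lies where 4x + 10y = 25 and x = 0.
Solving simultaneously gives x = 0, y = 5/2.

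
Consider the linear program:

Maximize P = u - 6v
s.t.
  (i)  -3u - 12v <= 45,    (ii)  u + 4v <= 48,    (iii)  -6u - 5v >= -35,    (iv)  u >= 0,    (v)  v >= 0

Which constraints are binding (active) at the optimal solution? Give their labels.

(iii) and (v)

Corner points and P = u - 6v:
  (0, 7) → P = -42
  (35/6, 0) → P = 35/6
  (0, 0) → P = 0

The maximum is at (35/6, 0). Substituting into each constraint, equality holds for (iii) and (v); the remaining constraints have slack.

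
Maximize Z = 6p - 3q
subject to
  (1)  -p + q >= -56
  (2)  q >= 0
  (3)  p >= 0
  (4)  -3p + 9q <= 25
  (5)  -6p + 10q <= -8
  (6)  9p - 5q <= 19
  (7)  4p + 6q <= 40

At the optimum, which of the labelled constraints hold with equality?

Extreme points and Z = 6p - 3q:
  (4/3, 0) → Z = 8
  (19/9, 0) → Z = 38/3
  (5/2, 7/10) → Z = 129/10

The maximum is at (5/2, 7/10). Substituting into each constraint, equality holds for (5) and (6); the remaining constraints have slack.

(5) and (6)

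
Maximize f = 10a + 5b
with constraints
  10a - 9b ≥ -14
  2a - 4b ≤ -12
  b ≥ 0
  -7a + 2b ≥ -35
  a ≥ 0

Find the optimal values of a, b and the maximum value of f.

a = 343/43, b = 448/43, maximum f = 5670/43

The binding constraints are 10a - 9b = -14 and -7a + 2b = -35.
Solving simultaneously gives a = 343/43, b = 448/43.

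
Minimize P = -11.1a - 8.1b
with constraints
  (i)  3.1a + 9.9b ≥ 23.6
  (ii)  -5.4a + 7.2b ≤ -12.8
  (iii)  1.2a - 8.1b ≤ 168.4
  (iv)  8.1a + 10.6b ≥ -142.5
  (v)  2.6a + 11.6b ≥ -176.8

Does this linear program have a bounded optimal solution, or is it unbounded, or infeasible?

unbounded

From the feasible point (1648/421, 4388/3789), moving in the direction (7.2, 5.4) keeps every constraint satisfied while P decreases without bound.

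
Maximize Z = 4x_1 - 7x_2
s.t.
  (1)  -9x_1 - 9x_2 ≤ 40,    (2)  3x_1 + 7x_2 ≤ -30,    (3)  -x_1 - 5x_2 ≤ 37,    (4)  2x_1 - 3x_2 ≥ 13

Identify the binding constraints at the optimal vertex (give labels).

(2) and (3)

Vertices and Z = 4x_1 - 7x_2:
  (133/36, -293/36) → Z = 287/4
  (-1/15, -197/45) → Z = 1367/45
  (109/8, -81/8) → Z = 1003/8
  (1/23, -99/23) → Z = 697/23

The maximum is at (109/8, -81/8). Substituting into each constraint, equality holds for (2) and (3); the remaining constraints have slack.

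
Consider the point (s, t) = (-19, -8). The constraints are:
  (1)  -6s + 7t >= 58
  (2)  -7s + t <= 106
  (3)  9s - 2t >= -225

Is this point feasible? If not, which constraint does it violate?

not feasible — violates (2)

Constraint (2): -7s + t = 125, which is not ≤ 106. All other constraints are satisfied.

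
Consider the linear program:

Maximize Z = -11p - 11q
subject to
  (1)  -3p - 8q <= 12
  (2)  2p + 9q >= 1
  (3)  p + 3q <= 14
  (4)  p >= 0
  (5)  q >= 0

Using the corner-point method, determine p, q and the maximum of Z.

Feasible corners and Z = -11p - 11q:
  (0, 1/9) → Z = -11/9
  (1/2, 0) → Z = -11/2
  (0, 14/3) → Z = -154/3
  (14, 0) → Z = -154

The optimum lies where 2p + 9q = 1 and p = 0.
Solving simultaneously gives p = 0, q = 1/9.

p = 0, q = 1/9, maximum Z = -11/9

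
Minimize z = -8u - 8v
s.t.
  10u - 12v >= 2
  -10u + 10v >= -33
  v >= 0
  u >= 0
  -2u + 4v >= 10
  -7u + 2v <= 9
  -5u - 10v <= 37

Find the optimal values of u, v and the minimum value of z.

u = 94/5, v = 31/2, minimum z = -1372/5

At the optimal vertex, 10u - 12v = 2 and -10u + 10v = -33.
Solving simultaneously gives u = 94/5, v = 31/2.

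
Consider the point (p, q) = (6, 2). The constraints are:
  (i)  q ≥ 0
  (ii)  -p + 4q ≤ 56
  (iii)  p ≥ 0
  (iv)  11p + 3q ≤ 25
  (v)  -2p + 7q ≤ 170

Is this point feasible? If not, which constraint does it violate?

not feasible — violates (iv)

Constraint (iv): 11p + 3q = 72, which is not ≤ 25. All other constraints are satisfied.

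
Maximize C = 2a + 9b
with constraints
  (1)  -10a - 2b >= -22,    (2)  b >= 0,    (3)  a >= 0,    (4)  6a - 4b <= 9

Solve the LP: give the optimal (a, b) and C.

a = 0, b = 11, maximum C = 99

Vertices and C = 2a + 9b:
  (0, 11) → C = 99
  (53/26, 21/26) → C = 295/26
  (0, 0) → C = 0
  (3/2, 0) → C = 3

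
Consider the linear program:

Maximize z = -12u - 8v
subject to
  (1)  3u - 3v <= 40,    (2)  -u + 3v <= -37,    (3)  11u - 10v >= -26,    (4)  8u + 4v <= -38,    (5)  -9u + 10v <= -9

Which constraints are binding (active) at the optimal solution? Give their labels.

Extreme points and z = -12u - 8v:
  (-478/3, -518/3) → z = 9880/3
  (23/18, -217/18) → z = 730/9
  (-448/23, -433/23) → z = 8840/23
  (17/14, -167/14) → z = 566/7

The maximum is at (-478/3, -518/3). Substituting into each constraint, equality holds for (1) and (3); the remaining constraints have slack.

(1) and (3)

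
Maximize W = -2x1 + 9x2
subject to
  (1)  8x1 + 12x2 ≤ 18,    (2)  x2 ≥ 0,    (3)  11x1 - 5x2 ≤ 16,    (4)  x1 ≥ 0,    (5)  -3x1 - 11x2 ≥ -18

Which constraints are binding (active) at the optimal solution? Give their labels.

Corner points and W = -2x1 + 9x2:
  (141/86, 35/86) → W = 33/86
  (0, 3/2) → W = 27/2
  (16/11, 0) → W = -32/11
  (0, 0) → W = 0

The maximum is at (0, 3/2). Substituting into each constraint, equality holds for (1) and (4); the remaining constraints have slack.

(1) and (4)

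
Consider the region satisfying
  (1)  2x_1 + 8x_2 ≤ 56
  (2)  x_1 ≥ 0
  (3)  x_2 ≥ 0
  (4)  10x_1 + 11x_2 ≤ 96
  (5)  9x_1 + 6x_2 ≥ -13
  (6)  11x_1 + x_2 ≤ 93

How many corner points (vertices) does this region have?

5

Intersecting each pair of boundary lines and keeping only the points that satisfy every inequality leaves:
  (0, 7)
  (76/29, 184/29)
  (0, 0)
  (93/11, 0)
  (309/37, 42/37)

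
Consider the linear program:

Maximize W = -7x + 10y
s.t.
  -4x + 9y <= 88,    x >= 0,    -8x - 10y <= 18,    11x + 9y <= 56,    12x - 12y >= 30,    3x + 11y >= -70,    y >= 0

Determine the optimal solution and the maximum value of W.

Extreme points and W = -7x + 10y:
  (157/40, 57/40) → W = -529/40
  (56/11, 0) → W = -392/11
  (5/2, 0) → W = -35/2

x = 157/40, y = 57/40, maximum W = -529/40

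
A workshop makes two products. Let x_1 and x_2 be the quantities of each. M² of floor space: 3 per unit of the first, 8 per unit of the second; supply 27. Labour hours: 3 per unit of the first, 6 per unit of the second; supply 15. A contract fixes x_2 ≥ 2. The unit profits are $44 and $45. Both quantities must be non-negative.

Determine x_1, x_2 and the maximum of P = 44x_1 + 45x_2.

Corner points and P = 44x_1 + 45x_2:
  (0, 5/2) → P = 225/2
  (0, 2) → P = 90
  (1, 2) → P = 134

x_1 = 1, x_2 = 2, maximum P = 134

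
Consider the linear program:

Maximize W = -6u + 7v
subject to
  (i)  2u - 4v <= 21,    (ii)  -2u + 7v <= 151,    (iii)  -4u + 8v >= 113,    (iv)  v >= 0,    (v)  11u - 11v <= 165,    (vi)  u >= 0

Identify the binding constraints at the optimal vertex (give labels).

Feasible corners and W = -6u + 7v:
  (139/4, 63/2) → W = 12
  (0, 151/7) → W = 151
  (0, 113/8) → W = 791/8

The maximum is at (0, 151/7). Substituting into each constraint, equality holds for (ii) and (vi); the remaining constraints have slack.

(ii) and (vi)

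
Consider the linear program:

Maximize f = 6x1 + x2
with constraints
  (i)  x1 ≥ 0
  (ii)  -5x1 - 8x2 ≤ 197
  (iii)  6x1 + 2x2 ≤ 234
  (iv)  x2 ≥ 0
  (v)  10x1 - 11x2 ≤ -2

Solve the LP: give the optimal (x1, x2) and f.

Feasible corners and f = 6x1 + x2:
  (0, 117) → f = 117
  (0, 2/11) → f = 2/11
  (1285/43, 1176/43) → f = 8886/43

The binding constraints are 6x1 + 2x2 = 234 and 10x1 - 11x2 = -2.
Solving simultaneously gives x1 = 1285/43, x2 = 1176/43.

x1 = 1285/43, x2 = 1176/43, maximum f = 8886/43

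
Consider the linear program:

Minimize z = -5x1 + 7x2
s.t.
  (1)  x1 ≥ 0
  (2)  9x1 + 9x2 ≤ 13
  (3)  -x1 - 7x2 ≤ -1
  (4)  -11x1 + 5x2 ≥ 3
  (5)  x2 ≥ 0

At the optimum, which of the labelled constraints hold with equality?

Corner points and z = -5x1 + 7x2:
  (0, 13/9) → z = 91/9
  (0, 3/5) → z = 21/5
  (19/72, 85/72) → z = 125/18

The minimum is at (0, 3/5). Substituting into each constraint, equality holds for (1) and (4); the remaining constraints have slack.

(1) and (4)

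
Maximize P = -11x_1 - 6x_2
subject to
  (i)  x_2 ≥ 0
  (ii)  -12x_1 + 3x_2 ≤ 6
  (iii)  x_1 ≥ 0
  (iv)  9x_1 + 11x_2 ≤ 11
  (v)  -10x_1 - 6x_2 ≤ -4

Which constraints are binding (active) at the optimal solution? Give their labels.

Extreme points and P = -11x_1 - 6x_2:
  (11/9, 0) → P = -121/9
  (2/5, 0) → P = -22/5
  (0, 1) → P = -6
  (0, 2/3) → P = -4

The maximum is at (0, 2/3). Substituting into each constraint, equality holds for (iii) and (v); the remaining constraints have slack.

(iii) and (v)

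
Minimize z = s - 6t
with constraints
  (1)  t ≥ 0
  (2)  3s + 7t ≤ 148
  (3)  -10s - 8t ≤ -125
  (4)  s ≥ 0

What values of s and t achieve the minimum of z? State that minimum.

Feasible corners and z = s - 6t:
  (148/3, 0) → z = 148/3
  (25/2, 0) → z = 25/2
  (0, 148/7) → z = -888/7
  (0, 125/8) → z = -375/4

The optimum lies where 3s + 7t = 148 and s = 0.
Solving simultaneously gives s = 0, t = 148/7.

s = 0, t = 148/7, minimum z = -888/7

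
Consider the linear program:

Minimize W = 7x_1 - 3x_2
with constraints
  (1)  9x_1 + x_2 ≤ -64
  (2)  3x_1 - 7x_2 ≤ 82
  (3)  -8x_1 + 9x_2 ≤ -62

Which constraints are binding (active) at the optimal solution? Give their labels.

Corner points and W = 7x_1 - 3x_2:
  (-61/11, -155/11) → W = 38/11
  (-514/89, -1070/89) → W = -388/89
  (-304/29, -470/29) → W = -718/29

The minimum is at (-304/29, -470/29). Substituting into each constraint, equality holds for (2) and (3); the remaining constraints have slack.

(2) and (3)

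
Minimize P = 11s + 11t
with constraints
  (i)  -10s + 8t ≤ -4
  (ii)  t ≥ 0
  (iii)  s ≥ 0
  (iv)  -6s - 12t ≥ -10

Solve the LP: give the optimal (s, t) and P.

s = 2/5, t = 0, minimum P = 22/5

Extreme points and P = 11s + 11t:
  (2/5, 0) → P = 22/5
  (16/21, 19/42) → P = 187/14
  (5/3, 0) → P = 55/3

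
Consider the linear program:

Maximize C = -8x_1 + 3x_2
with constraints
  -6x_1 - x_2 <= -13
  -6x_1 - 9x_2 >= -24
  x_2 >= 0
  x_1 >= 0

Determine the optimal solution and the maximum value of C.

x_1 = 31/16, x_2 = 11/8, maximum C = -91/8

Extreme points and C = -8x_1 + 3x_2:
  (31/16, 11/8) → C = -91/8
  (13/6, 0) → C = -52/3
  (4, 0) → C = -32

The optimum lies where -6x_1 - x_2 = -13 and -6x_1 - 9x_2 = -24.
Solving simultaneously gives x_1 = 31/16, x_2 = 11/8.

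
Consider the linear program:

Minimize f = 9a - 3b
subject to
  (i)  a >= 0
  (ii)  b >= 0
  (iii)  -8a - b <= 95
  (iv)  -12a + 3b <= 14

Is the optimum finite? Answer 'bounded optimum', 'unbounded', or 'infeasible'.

From the feasible point (0, 0), moving in the direction (3, 12) keeps every constraint satisfied while f decreases without bound.

unbounded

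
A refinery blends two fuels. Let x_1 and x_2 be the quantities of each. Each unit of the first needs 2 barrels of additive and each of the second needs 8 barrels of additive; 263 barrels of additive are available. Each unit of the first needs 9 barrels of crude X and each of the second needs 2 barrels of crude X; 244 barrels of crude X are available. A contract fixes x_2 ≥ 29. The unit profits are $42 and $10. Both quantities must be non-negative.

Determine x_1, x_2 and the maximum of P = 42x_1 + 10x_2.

Feasible corners and P = 42x_1 + 10x_2:
  (0, 263/8) → P = 1315/4
  (0, 29) → P = 290
  (31/2, 29) → P = 941

The optimum lies where 2x_1 + 8x_2 = 263 and x_2 = 29.
Solving simultaneously gives x_1 = 31/2, x_2 = 29.

x_1 = 31/2, x_2 = 29, maximum P = 941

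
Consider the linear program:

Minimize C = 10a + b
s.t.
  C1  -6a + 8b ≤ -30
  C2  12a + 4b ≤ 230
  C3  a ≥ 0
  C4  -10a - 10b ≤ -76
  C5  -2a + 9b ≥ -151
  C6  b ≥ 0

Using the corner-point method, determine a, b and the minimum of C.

a = 227/35, b = 39/35, minimum C = 2309/35

Corner points and C = 10a + b:
  (49/3, 17/2) → C = 1031/6
  (227/35, 39/35) → C = 2309/35
  (115/6, 0) → C = 575/3
  (38/5, 0) → C = 76

At the optimal vertex, -6a + 8b = -30 and -10a - 10b = -76.
Solving simultaneously gives a = 227/35, b = 39/35.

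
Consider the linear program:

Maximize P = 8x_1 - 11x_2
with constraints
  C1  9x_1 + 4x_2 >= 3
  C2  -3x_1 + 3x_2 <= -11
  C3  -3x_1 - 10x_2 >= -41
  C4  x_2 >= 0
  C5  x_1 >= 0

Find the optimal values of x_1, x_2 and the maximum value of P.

x_1 = 41/3, x_2 = 0, maximum P = 328/3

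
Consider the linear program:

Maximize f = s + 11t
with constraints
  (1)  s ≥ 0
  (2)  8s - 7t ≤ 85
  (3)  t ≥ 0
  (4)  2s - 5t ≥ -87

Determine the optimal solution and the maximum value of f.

Extreme points and f = s + 11t:
  (0, 0) → f = 0
  (0, 87/5) → f = 957/5
  (85/8, 0) → f = 85/8
  (517/13, 433/13) → f = 5280/13

s = 517/13, t = 433/13, maximum f = 5280/13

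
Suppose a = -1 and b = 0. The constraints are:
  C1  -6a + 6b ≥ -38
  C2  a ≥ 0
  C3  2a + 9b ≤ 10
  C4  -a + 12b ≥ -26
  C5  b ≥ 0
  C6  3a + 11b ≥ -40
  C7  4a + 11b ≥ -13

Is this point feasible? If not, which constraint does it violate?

not feasible — violates C2

Constraint C2: a = -1, which is not ≥ 0. All other constraints are satisfied.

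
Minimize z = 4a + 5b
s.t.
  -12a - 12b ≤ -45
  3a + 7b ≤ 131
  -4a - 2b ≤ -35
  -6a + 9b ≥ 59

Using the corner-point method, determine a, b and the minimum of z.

The binding constraints are -4a - 2b = -35 and -6a + 9b = 59.
Solving simultaneously gives a = 197/48, b = 223/24.

a = 197/48, b = 223/24, minimum z = 503/8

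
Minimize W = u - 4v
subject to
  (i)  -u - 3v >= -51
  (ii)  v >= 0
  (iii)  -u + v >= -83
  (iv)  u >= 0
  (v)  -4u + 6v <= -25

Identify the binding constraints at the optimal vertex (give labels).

Corner points and W = u - 4v:
  (51, 0) → W = 51
  (127/6, 179/18) → W = -335/18
  (25/4, 0) → W = 25/4

The minimum is at (127/6, 179/18). Substituting into each constraint, equality holds for (i) and (v); the remaining constraints have slack.

(i) and (v)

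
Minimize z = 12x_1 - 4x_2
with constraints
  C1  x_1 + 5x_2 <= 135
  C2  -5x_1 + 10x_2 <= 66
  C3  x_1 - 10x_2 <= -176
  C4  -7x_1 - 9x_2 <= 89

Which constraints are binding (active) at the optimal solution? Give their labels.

Feasible corners and z = 12x_1 - 4x_2:
  (204/7, 741/35) → z = 9276/35
  (94/3, 311/15) → z = 4396/15
  (55/2, 407/20) → z = 1243/5

The minimum is at (55/2, 407/20). Substituting into each constraint, equality holds for C2 and C3; the remaining constraints have slack.

C2 and C3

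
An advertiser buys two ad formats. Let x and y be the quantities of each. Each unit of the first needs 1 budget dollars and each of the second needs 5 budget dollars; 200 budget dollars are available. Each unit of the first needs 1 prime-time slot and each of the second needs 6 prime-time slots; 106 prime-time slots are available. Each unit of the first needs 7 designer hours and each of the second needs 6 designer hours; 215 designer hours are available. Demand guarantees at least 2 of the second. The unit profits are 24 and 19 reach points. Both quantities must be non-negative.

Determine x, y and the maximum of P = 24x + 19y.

x = 29, y = 2, maximum P = 734

Vertices and P = 24x + 19y:
  (0, 53/3) → P = 1007/3
  (0, 2) → P = 38
  (109/6, 527/36) → P = 25709/36
  (29, 2) → P = 734

At the optimal vertex, 7x + 6y = 215 and y = 2.
Solving simultaneously gives x = 29, y = 2.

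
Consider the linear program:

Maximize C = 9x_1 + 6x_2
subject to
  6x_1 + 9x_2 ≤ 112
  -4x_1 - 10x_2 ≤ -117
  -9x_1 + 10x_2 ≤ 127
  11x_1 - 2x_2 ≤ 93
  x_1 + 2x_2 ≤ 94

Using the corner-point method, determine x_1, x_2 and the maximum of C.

x_1 = 67/24, x_2 = 127/12, maximum C = 709/8

Extreme points and C = 9x_1 + 6x_2:
  (67/24, 127/12) → C = 709/8
  (-23/141, 590/47) → C = 3471/47
  (-10/13, 1561/130) → C = 4233/65

The binding constraints are 6x_1 + 9x_2 = 112 and -4x_1 - 10x_2 = -117.
Solving simultaneously gives x_1 = 67/24, x_2 = 127/12.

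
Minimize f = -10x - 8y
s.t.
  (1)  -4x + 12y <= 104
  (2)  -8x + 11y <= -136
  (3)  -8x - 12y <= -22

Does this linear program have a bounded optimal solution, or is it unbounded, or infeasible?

unbounded

From the feasible point (694/13, 344/13), moving in the direction (12, 4) keeps every constraint satisfied while f decreases without bound.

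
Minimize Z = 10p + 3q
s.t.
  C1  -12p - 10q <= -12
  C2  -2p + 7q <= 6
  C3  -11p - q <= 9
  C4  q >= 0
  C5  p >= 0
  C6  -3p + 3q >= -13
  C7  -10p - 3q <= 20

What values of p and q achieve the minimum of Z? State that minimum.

p = 3/13, q = 12/13, minimum Z = 66/13

At the optimal vertex, -12p - 10q = -12 and -2p + 7q = 6.
Solving simultaneously gives p = 3/13, q = 12/13.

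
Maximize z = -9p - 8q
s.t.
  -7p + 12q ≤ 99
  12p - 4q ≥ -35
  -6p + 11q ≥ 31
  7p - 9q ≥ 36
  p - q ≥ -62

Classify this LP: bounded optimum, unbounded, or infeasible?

bounded optimum

Feasible corners and z = -9p - 8q:
  (63, 45) → z = -927
  (675/23, 433/23) → z = -9539/23
The feasible region has finitely many vertices and no improving ray; the maximum is -9539/23 at (675/23, 433/23).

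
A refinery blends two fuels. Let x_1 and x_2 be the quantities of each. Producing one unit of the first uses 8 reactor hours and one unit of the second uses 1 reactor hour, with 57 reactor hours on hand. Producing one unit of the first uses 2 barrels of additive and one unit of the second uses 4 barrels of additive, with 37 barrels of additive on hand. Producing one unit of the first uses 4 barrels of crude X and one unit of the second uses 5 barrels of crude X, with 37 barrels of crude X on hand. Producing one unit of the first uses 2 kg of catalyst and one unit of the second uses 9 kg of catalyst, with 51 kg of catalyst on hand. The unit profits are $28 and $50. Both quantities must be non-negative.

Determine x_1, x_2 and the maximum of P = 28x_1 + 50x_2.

x_1 = 3, x_2 = 5, maximum P = 334

Vertices and P = 28x_1 + 50x_2:
  (0, 0) → P = 0
  (0, 17/3) → P = 850/3
  (57/8, 0) → P = 399/2
  (62/9, 17/9) → P = 862/3
  (3, 5) → P = 334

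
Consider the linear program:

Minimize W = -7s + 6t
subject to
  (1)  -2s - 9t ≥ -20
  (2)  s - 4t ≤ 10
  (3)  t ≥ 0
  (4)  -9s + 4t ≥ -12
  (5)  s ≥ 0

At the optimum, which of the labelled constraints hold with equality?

Vertices and W = -7s + 6t:
  (188/89, 156/89) → W = -380/89
  (0, 20/9) → W = 40/3
  (4/3, 0) → W = -28/3
  (0, 0) → W = 0

The minimum is at (4/3, 0). Substituting into each constraint, equality holds for (3) and (4); the remaining constraints have slack.

(3) and (4)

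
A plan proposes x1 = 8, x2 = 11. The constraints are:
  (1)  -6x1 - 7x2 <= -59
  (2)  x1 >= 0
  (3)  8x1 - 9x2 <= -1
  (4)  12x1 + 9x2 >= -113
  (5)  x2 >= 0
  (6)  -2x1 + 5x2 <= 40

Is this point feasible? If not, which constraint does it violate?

(1): -125 ≤ -59 ✓
(2): 8 ≥ 0 ✓
(3): -35 ≤ -1 ✓
(4): 195 ≥ -113 ✓
(5): 11 ≥ 0 ✓
(6): 39 ≤ 40 ✓

feasible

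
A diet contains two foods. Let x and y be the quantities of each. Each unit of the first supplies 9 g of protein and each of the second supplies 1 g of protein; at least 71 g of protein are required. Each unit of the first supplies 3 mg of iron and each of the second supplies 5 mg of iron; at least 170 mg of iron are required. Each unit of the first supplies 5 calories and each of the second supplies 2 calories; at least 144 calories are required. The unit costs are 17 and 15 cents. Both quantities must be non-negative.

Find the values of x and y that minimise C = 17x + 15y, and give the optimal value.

Extreme points and C = 17x + 15y:
  (0, 72) → C = 1080
  (170/3, 0) → C = 2890/3
  (20, 22) → C = 670
The feasible region is unbounded (it extends along (0, 1), (1, 0)), but C strictly increases along every unbounded feasible direction, so there is no improving ray and the minimum is attained at a vertex.

At the optimal vertex, 3x + 5y = 170 and 5x + 2y = 144.
Solving simultaneously gives x = 20, y = 22.

x = 20, y = 22, minimum C = 670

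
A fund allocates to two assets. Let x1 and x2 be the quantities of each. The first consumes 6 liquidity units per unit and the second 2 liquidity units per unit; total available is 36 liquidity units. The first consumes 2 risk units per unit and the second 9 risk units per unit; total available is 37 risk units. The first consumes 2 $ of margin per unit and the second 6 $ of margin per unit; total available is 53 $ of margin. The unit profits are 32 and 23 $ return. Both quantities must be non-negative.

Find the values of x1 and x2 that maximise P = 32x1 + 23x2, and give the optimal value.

Vertices and P = 32x1 + 23x2:
  (0, 0) → P = 0
  (0, 37/9) → P = 851/9
  (6, 0) → P = 192
  (5, 3) → P = 229

The binding constraints are 6x1 + 2x2 = 36 and 2x1 + 9x2 = 37.
Solving simultaneously gives x1 = 5, x2 = 3.

x1 = 5, x2 = 3, maximum P = 229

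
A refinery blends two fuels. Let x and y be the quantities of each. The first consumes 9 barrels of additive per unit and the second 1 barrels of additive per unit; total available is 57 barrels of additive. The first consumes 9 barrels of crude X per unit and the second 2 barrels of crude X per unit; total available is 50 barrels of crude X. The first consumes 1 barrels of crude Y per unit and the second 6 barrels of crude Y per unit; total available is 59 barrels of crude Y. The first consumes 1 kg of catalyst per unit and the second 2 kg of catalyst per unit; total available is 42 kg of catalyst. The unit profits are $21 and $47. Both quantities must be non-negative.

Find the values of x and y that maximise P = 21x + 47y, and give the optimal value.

x = 7/2, y = 37/4, maximum P = 2033/4

Feasible corners and P = 21x + 47y:
  (0, 0) → P = 0
  (0, 59/6) → P = 2773/6
  (50/9, 0) → P = 350/3
  (7/2, 37/4) → P = 2033/4

At the optimal vertex, 9x + 2y = 50 and x + 6y = 59.
Solving simultaneously gives x = 7/2, y = 37/4.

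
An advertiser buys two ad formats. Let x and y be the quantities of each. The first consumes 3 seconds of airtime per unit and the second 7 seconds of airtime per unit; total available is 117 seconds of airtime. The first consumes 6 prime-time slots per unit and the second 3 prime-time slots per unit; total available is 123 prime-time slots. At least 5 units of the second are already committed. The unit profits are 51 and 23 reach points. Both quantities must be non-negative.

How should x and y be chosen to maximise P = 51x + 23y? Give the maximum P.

Feasible corners and P = 51x + 23y:
  (0, 117/7) → P = 2691/7
  (0, 5) → P = 115
  (170/11, 111/11) → P = 11223/11
  (18, 5) → P = 1033

The optimum lies where 6x + 3y = 123 and y = 5.
Solving simultaneously gives x = 18, y = 5.

x = 18, y = 5, maximum P = 1033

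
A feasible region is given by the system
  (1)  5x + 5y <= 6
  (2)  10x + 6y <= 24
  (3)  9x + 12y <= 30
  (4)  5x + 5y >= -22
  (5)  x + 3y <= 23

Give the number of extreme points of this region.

Intersecting each pair of boundary lines and keeping only the points that satisfy every inequality leaves:
  (21/5, -3)
  (-26/5, 32/5)
  (63/5, -17)
  (-62/5, 59/5)
  (-181/10, 137/10)

5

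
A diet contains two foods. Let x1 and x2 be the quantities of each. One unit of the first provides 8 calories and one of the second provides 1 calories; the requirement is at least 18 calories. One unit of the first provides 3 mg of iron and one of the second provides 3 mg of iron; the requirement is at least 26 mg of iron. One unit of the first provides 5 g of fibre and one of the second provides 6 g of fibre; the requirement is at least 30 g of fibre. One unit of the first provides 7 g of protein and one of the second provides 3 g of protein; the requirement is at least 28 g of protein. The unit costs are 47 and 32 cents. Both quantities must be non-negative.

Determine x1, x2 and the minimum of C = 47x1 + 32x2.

Corner points and C = 47x1 + 32x2:
  (0, 18) → C = 576
  (26/3, 0) → C = 1222/3
  (4/3, 22/3) → C = 892/3
The feasible region is unbounded (it extends along (0, 1), (1, 0)), but C strictly increases along every unbounded feasible direction, so there is no improving ray and the minimum is attained at a vertex.

x1 = 4/3, x2 = 22/3, minimum C = 892/3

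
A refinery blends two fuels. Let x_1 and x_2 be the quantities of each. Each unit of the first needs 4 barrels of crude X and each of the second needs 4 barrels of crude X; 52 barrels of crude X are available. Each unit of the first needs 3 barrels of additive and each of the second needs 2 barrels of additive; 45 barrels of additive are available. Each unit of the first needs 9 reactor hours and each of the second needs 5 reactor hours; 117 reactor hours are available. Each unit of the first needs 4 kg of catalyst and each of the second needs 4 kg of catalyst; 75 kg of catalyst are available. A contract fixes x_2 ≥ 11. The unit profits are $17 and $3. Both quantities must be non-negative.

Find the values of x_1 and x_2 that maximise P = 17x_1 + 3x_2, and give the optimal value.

x_1 = 2, x_2 = 11, maximum P = 67

Feasible corners and P = 17x_1 + 3x_2:
  (0, 13) → P = 39
  (0, 11) → P = 33
  (2, 11) → P = 67

At the optimal vertex, 4x_1 + 4x_2 = 52 and x_2 = 11.
Solving simultaneously gives x_1 = 2, x_2 = 11.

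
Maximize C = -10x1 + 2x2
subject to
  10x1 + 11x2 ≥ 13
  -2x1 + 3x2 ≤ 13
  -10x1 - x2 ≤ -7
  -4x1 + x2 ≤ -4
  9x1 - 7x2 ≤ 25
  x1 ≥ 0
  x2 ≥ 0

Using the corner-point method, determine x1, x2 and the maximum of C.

x1 = 19/18, x2 = 2/9, maximum C = -91/9

Vertices and C = -10x1 + 2x2:
  (19/18, 2/9) → C = -91/9
  (13/10, 0) → C = -13
  (5/2, 6) → C = -13
  (166/13, 167/13) → C = -102
  (25/9, 0) → C = -250/9

The binding constraints are 10x1 + 11x2 = 13 and -4x1 + x2 = -4.
Solving simultaneously gives x1 = 19/18, x2 = 2/9.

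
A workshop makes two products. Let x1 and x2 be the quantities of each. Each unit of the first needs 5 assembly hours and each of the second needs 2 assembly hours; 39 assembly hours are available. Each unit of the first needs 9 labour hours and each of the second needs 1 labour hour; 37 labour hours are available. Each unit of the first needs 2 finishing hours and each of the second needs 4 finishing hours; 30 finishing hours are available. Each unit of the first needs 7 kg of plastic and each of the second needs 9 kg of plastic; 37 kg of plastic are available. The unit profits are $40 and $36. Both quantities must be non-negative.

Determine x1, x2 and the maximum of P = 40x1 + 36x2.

Corner points and P = 40x1 + 36x2:
  (0, 0) → P = 0
  (0, 37/9) → P = 148
  (37/9, 0) → P = 1480/9
  (4, 1) → P = 196

At the optimal vertex, 9x1 + x2 = 37 and 7x1 + 9x2 = 37.
Solving simultaneously gives x1 = 4, x2 = 1.

x1 = 4, x2 = 1, maximum P = 196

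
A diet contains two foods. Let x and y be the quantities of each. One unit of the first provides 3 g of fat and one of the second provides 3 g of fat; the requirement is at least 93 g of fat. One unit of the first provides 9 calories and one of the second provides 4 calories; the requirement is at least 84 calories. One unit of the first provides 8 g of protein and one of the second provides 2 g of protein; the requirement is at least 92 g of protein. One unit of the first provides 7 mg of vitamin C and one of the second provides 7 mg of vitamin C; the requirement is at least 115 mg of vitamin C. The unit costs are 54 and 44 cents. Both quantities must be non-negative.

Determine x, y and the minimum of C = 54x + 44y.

x = 5, y = 26, minimum C = 1414

The feasible region is unbounded (it extends along (0, 1), (1, 0)), but C strictly increases along every unbounded feasible direction, so there is no improving ray and the minimum is attained at a vertex.

At the optimal vertex, 3x + 3y = 93 and 8x + 2y = 92.
Solving simultaneously gives x = 5, y = 26.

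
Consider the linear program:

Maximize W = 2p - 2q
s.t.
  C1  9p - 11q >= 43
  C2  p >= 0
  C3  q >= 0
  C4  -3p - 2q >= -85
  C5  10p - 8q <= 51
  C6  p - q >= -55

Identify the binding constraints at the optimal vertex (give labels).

C3 and C5

Vertices and W = 2p - 2q:
  (43/9, 0) → W = 86/9
  (217/38, 29/38) → W = 188/19
  (51/10, 0) → W = 51/5

The maximum is at (51/10, 0). Substituting into each constraint, equality holds for C3 and C5; the remaining constraints have slack.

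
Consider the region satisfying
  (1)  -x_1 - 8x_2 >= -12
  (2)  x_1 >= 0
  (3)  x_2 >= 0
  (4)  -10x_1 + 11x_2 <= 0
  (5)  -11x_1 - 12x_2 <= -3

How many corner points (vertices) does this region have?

Intersecting each pair of boundary lines and keeping only the points that satisfy every inequality leaves:
  (12, 0)
  (132/91, 120/91)
  (3/11, 0)
  (33/241, 30/241)

4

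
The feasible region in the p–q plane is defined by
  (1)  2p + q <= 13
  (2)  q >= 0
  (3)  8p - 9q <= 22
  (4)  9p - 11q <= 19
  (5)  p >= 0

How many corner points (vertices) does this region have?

4

Pairwise boundary intersections that survive every other constraint:
  (162/31, 79/31)
  (0, 13)
  (19/9, 0)
  (0, 0)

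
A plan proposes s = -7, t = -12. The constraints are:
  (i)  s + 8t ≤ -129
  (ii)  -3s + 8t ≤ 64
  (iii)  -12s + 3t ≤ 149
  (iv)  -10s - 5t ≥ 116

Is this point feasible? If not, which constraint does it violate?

not feasible — violates (i)

Constraint (i): s + 8t = -103, which is not ≤ -129. All other constraints are satisfied.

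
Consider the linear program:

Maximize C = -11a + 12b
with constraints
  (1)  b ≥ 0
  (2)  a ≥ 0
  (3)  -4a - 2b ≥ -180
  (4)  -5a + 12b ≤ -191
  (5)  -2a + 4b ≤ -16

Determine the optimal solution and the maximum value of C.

a = 191/5, b = 0, maximum C = -2101/5

The optimum lies where b = 0 and -5a + 12b = -191.
Solving simultaneously gives a = 191/5, b = 0.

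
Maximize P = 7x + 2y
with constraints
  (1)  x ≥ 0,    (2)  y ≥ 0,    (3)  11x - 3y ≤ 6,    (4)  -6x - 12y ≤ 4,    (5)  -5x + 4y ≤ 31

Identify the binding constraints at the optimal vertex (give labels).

Corner points and P = 7x + 2y:
  (0, 0) → P = 0
  (0, 31/4) → P = 31/2
  (6/11, 0) → P = 42/11
  (117/29, 371/29) → P = 1561/29

The maximum is at (117/29, 371/29). Substituting into each constraint, equality holds for (3) and (5); the remaining constraints have slack.

(3) and (5)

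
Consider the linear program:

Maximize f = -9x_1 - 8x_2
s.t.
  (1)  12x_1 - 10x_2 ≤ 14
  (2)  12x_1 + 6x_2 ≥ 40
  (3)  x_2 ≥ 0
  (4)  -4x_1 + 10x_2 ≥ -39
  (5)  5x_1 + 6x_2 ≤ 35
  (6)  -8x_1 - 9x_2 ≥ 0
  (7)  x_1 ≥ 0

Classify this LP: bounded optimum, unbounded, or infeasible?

The boundaries 12x_1 - 10x_2 = 14 and 12x_1 + 6x_2 = 40 meet at (121/48, 13/8), but that point violates -8x_1 - 9x_2 ≥ 0. Every candidate vertex is excluded by some other constraint, so the feasible region is empty.

infeasible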